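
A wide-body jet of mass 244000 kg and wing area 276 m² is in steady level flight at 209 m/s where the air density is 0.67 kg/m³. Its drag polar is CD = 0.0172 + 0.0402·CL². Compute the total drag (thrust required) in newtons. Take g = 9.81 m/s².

Level flight ⇒ L = W = m·g = 244000 × 9.81 = 2.3936×10^6 N.
q = ½ρv² = ½ × 0.67 × 209² = 14630 Pa.
Required CL = L/(qS) = 2.3936×10^6/(14630·276) = 0.5927.
CD = 0.0172 + 0.0402 × 0.5927² = 0.03132.
D = q·S·CD = 14630 × 276 × 0.03132 = 1.265×10^5 N

D = 1.26×10^5 N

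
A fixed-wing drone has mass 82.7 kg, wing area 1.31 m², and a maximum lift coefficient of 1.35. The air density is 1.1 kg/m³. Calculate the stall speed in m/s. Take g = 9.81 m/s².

Stall occurs when L = W at CL,max. W = mg = 82.7 × 9.81 = 811.3 N.
From L = ½ρV²S·CL,max = W: V_stall = √(2W/(ρSCL,max)) = √(2·811.3/(1.1·1.31·1.35))
V_stall = √834.1 = 28.9 m/s

V_stall = 28.9 m/s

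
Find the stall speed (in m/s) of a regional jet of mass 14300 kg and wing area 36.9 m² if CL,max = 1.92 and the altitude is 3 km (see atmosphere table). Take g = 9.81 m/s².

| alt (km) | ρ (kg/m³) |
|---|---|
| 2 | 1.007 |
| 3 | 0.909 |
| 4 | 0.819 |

V_stall = 66 m/s

At 3 km, from the table: ρ = 0.909 kg/m³.
At stall, lift equals weight: L = W = m·g = 14300 × 9.81 = 1.403×10^5 N.
V_stall = √(2W/(ρ·S·CL,max)) = √(2 × 1.403×10^5 / (0.909 × 36.9 × 1.92))
V_stall = √4357 = 66 m/s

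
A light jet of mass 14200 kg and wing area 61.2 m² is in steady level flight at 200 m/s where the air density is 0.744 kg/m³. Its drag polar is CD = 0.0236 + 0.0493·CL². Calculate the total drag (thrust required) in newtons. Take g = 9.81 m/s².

Weight W = mg = 14200 × 9.81 = 1.393×10^5 N; in level flight L = W.
q = ½ρv² = ½ × 0.744 × 200² = 14880 Pa.
CL = 2W/(ρv²S) = 2×1.393×10^5/(0.744×200²×61.2) = 0.153.
CD = 0.0236 + 0.0493 × 0.153² = 0.02475.
D = q·S·CD = 14880 × 61.2 × 0.02475 = 22540 N

D = 22500 N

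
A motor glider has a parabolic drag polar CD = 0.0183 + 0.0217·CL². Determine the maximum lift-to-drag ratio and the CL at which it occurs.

For CD = CD0 + K·CL², (L/D)max occurs at CL* = √(CD0/K) and equals 1/(2√(K·CD0)).
(L/D)max = 1/(2√(0.0217 × 0.0183)) = 1/(2 × 0.01993) = 25.1
CL* = √(0.0183/0.0217) = 0.918

(L/D)max = 25.1, at CL = 0.918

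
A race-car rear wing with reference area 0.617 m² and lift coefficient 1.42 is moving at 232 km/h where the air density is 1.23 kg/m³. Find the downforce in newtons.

Convert speed: v = 232 km/h ÷ 3.6 = 64.44 m/s.
L = ½ρv²S·CL = ½ × 1.23 × 64.44² × 0.617 × 1.42 = 2240 N

L = 2240 N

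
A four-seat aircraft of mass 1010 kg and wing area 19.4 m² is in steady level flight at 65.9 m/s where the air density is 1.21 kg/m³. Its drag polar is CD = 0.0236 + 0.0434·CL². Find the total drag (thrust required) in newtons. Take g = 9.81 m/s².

In steady level flight, lift balances weight: W = mg = 1010 × 9.81 = 9908.1 N.
Dynamic pressure q = 0.5 × 1.21 × 65.9² = 2627 Pa.
CL = W/(q·S) = 9908.1 / (2627 × 19.4) = 0.1944.
CD = 0.0236 + 0.0434 × 0.1944² = 0.02524.
D = q·S·CD = 2627 × 19.4 × 0.02524 = 1287 N

D = 1290 N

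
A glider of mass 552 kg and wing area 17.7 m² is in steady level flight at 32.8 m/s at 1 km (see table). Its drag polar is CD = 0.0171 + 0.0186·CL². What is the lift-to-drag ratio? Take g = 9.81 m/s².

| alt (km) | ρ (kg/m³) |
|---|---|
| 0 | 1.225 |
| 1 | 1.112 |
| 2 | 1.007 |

At 1 km, from the table: ρ = 1.112 kg/m³.
Level flight ⇒ L = W = m·g = 552 × 9.81 = 5415.1 N.
Dynamic pressure q = 0.5 × 1.112 × 32.8² = 598.2 Pa.
CL = 2W/(ρv²S) = 2×5415.1/(1.112×32.8²×17.7) = 0.5115.
CD = 0.0171 + 0.0186 × 0.5115² = 0.02197.
L/D = CL/CD = 0.5115 / 0.02197 = 23.3

L/D = 23.3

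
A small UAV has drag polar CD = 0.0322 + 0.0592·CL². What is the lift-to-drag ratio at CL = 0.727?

L/D = 11.5

CD = 0.0322 + 0.0592 × 0.727² = 0.06349
L/D = CL/CD = 0.727 / 0.06349 = 11.5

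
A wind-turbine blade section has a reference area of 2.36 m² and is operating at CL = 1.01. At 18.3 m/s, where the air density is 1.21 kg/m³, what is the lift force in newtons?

L = ½ρv²S·CL = ½ × 1.21 × 18.3² × 2.36 × 1.01 = 483 N

L = 483 N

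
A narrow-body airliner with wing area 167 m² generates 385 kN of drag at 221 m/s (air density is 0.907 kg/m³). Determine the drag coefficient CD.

CD = 0.104

From D = ½ρv²S·CD, rearranging gives CD = 2D/(ρv²S).
CD = 2 × 3.85×10^5 / (0.907 × 221² × 167) = 0.104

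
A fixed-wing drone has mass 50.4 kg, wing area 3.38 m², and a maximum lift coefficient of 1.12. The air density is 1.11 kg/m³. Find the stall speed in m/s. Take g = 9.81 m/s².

Weight W = mg = 50.4 × 9.81 = 494.4 N.
V_stall = √(2W/(ρ·S·CL,max)) = √(2 × 494.4 / (1.11 × 3.38 × 1.12))
V_stall = √235.3 = 15.3 m/s

V_stall = 15.3 m/s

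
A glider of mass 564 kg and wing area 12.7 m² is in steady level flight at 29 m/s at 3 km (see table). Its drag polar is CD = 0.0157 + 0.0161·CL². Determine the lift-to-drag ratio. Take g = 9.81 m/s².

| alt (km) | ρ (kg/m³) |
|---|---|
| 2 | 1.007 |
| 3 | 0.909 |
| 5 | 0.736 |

At 3 km, from the table: ρ = 0.909 kg/m³.
In steady level flight, lift balances weight: W = mg = 564 × 9.81 = 5532.8 N.
q = ½ρv² = ½ × 0.909 × 29² = 382.2 Pa.
CL = 2W/(ρv²S) = 2×5532.8/(0.909×29²×12.7) = 1.14.
CD = 0.0157 + 0.0161 × 1.14² = 0.03661.
L/D = CL/CD = 1.14 / 0.03661 = 31.1

L/D = 31.1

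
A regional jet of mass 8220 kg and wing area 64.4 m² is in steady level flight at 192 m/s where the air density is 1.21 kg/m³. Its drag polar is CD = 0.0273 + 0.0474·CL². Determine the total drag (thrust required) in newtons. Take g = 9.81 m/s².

Level flight ⇒ L = W = m·g = 8220 × 9.81 = 80638 N.
Dynamic pressure q = 0.5 × 1.21 × 192² = 22300 Pa.
Required CL = L/(qS) = 80638/(22300·64.4) = 0.05614.
CD = 0.0273 + 0.0474 × 0.05614² = 0.02745.
D = q·S·CD = 22300 × 64.4 × 0.02745 = 39430 N

D = 39400 N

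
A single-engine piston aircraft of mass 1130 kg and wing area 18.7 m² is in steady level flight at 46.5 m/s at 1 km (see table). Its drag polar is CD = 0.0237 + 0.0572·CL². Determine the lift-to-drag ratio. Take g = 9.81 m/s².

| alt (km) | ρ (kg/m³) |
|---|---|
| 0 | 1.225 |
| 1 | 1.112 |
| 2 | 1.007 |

L/D = 13.1

At 1 km, from the table: ρ = 1.112 kg/m³.
Weight W = mg = 1130 × 9.81 = 11085 N; in level flight L = W.
Dynamic pressure q = 0.5 × 1.112 × 46.5² = 1202 Pa.
CL = 2W/(ρv²S) = 2×11085/(1.112×46.5²×18.7) = 0.4931.
CD = 0.0237 + 0.0572 × 0.4931² = 0.03761.
L/D = CL/CD = 0.4931 / 0.03761 = 13.1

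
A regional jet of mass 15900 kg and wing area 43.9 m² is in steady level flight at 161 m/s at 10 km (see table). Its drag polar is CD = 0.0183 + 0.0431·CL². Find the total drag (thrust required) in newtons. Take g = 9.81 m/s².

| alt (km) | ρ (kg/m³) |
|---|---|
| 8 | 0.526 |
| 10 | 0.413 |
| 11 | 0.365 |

D = 8760 N

At 10 km, from the table: ρ = 0.413 kg/m³.
Level flight ⇒ L = W = m·g = 15900 × 9.81 = 1.5598×10^5 N.
Dynamic pressure q = 0.5 × 0.413 × 161² = 5353 Pa.
CL = W/(q·S) = 1.5598×10^5 / (5353 × 43.9) = 0.6638.
CD = 0.0183 + 0.0431 × 0.6638² = 0.03729.
D = q·S·CD = 5353 × 43.9 × 0.03729 = 8763 N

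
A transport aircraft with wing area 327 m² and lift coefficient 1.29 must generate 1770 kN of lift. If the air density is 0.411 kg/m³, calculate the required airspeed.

L = ½ρv²S·CL ⇒ v = √(2L/(ρ·S·CL))
v = √(2 × 1.77×10^6 / (0.411 × 327 × 1.29)) = √20420 = 143 m/s

v = 143 m/s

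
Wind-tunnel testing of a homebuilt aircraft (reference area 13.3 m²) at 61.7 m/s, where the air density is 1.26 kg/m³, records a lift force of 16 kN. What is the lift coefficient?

CL = 0.502

From L = ½ρv²S·CL, rearranging gives CL = 2L/(ρv²S).
CL = 2 × 16000 / (1.26 × 61.7² × 13.3) = 0.502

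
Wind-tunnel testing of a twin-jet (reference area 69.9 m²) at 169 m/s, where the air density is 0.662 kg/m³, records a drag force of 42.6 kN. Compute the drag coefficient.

From D = ½ρv²S·CD, rearranging gives CD = 2D/(ρv²S).
CD = 2 × 42600 / (0.662 × 169² × 69.9) = 0.0645

CD = 0.0645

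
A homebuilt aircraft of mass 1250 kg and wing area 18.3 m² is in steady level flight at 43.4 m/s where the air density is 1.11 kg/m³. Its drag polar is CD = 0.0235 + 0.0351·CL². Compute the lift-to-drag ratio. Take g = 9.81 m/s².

L/D = 16.9

In steady level flight, lift balances weight: W = mg = 1250 × 9.81 = 12262 N.
q = ½ρv² = ½ × 1.11 × 43.4² = 1045 Pa.
CL = W/(q·S) = 12262 / (1045 × 18.3) = 0.641.
CD = 0.0235 + 0.0351 × 0.641² = 0.03792.
L/D = CL/CD = 0.641 / 0.03792 = 16.9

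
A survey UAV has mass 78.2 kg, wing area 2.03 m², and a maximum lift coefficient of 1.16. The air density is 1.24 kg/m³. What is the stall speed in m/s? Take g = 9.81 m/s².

V_stall = 22.9 m/s

At stall, lift equals weight: L = W = m·g = 78.2 × 9.81 = 767.1 N.
V_stall = √(2W/(ρ·S·CL,max)) = √(2 × 767.1 / (1.24 × 2.03 × 1.16))
V_stall = √525.4 = 22.9 m/s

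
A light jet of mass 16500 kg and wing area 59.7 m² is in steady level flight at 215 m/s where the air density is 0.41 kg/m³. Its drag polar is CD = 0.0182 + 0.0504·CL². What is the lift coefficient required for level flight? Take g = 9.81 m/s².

Weight W = mg = 16500 × 9.81 = 1.6186×10^5 N; in level flight L = W.
q = ½ρv² = ½ × 0.41 × 215² = 9476 Pa.
Required CL = L/(qS) = 1.6186×10^5/(9476·59.7) = 0.2861.

CL = 0.286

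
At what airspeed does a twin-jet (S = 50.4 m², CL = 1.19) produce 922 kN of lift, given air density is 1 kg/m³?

v = 175 m/s

L = ½ρv²S·CL ⇒ v = √(2L/(ρ·S·CL))
v = √(2 × 9.22×10^5 / (1 × 50.4 × 1.19)) = √30750 = 175 m/s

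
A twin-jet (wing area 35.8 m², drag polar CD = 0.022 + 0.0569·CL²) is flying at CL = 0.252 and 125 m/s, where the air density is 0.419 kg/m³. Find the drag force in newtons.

CD = 0.022 + 0.0569 × 0.252² = 0.02561
D = ½ρv²S·CD = ½ × 0.419 × 125² × 35.8 × 0.02561 = 3000 N

D = 3000 N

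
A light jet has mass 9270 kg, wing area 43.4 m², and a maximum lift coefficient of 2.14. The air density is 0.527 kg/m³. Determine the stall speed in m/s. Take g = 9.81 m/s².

Stall occurs when L = W at CL,max. W = mg = 9270 × 9.81 = 90940 N.
From L = ½ρV²S·CL,max = W: V_stall = √(2W/(ρSCL,max)) = √(2·90940/(0.527·43.4·2.14))
V_stall = √3716 = 61 m/s

V_stall = 61 m/s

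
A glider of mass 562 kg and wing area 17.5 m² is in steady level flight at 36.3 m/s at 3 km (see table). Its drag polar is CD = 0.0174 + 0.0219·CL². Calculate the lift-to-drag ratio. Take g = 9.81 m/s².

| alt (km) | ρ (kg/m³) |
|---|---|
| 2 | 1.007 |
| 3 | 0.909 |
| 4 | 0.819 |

At 3 km, from the table: ρ = 0.909 kg/m³.
Level flight ⇒ L = W = m·g = 562 × 9.81 = 5513.2 N.
Dynamic pressure q = 0.5 × 0.909 × 36.3² = 598.9 Pa.
Required CL = L/(qS) = 5513.2/(598.9·17.5) = 0.526.
CD = 0.0174 + 0.0219 × 0.526² = 0.02346.
L/D = CL/CD = 0.526 / 0.02346 = 22.4

L/D = 22.4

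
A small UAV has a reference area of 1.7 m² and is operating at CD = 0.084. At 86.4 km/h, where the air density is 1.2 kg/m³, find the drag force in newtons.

Convert speed: v = 86.4 km/h ÷ 3.6 = 24 m/s.
Dynamic pressure q = ½ρv² = ½ × 1.2 × 24² = 345.6 Pa.
D = q·S·CD = 345.6 × 1.7 × 0.084 = 49.4 N

D = 49.4 N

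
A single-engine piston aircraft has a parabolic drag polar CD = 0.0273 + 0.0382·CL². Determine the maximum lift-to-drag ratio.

(L/D)max = 15.5

For CD = CD0 + K·CL², (L/D)max occurs at CL* = √(CD0/K) and equals 1/(2√(K·CD0)).
(L/D)max = 1/(2√(0.0382 × 0.0273)) = 1/(2 × 0.03229) = 15.5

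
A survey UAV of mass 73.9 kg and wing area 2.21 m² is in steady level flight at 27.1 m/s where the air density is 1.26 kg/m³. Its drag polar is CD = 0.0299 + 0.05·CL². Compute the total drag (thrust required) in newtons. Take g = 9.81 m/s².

D = 56.3 N

Weight W = mg = 73.9 × 9.81 = 724.96 N; in level flight L = W.
q = ½ρv² = ½ × 1.26 × 27.1² = 462.7 Pa.
Required CL = L/(qS) = 724.96/(462.7·2.21) = 0.709.
CD = 0.0299 + 0.05 × 0.709² = 0.05503.
D = q·S·CD = 462.7 × 2.21 × 0.05503 = 56.27 N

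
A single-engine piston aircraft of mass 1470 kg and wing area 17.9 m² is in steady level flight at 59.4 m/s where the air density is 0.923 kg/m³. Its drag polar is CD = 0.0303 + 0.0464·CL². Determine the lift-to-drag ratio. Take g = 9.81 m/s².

L/D = 11.9

In steady level flight, lift balances weight: W = mg = 1470 × 9.81 = 14421 N.
Dynamic pressure q = 0.5 × 0.923 × 59.4² = 1628 Pa.
CL = 2W/(ρv²S) = 2×14421/(0.923×59.4²×17.9) = 0.4948.
CD = 0.0303 + 0.0464 × 0.4948² = 0.04166.
L/D = CL/CD = 0.4948 / 0.04166 = 11.9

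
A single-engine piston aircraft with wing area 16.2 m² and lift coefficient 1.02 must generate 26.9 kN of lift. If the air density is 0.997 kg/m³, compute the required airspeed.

v = 57.1 m/s

L = ½ρv²S·CL ⇒ v = √(2L/(ρ·S·CL))
v = √(2 × 26900 / (0.997 × 16.2 × 1.02)) = √3266 = 57.1 m/s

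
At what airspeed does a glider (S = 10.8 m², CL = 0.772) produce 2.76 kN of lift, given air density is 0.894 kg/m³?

v = 27.2 m/s

L = ½ρv²S·CL ⇒ v = √(2L/(ρ·S·CL))
v = √(2 × 2760 / (0.894 × 10.8 × 0.772)) = √740.6 = 27.2 m/s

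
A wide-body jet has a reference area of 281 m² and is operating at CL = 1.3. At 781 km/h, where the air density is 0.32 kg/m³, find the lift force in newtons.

Convert speed: v = 781 km/h ÷ 3.6 = 216.9 m/s.
Dynamic pressure q = ½ρv² = ½ × 0.32 × 216.9² = 7530 Pa.
L = q·S·CL = 7530 × 281 × 1.3 = 2.75×10^6 N ≈ 2750 kN

L = 2.75×10^6 N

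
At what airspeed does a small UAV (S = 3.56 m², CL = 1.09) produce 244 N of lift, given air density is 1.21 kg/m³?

v = 10.2 m/s

L = ½ρv²S·CL ⇒ v = √(2L/(ρ·S·CL))
v = √(2 × 244 / (1.21 × 3.56 × 1.09)) = √103.9 = 10.2 m/s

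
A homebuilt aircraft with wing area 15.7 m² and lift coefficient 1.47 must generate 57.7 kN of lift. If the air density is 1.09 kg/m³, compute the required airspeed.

L = ½ρv²S·CL ⇒ v = √(2L/(ρ·S·CL))
v = √(2 × 57700 / (1.09 × 15.7 × 1.47)) = √4587 = 67.7 m/s

v = 67.7 m/s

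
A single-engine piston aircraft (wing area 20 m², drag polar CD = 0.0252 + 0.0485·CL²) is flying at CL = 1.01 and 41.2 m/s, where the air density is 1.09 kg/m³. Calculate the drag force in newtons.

D = 1380 N

CD = 0.0252 + 0.0485 × 1.01² = 0.07467
D = ½ρv²S·CD = ½ × 1.09 × 41.2² × 20 × 0.07467 = 1380 N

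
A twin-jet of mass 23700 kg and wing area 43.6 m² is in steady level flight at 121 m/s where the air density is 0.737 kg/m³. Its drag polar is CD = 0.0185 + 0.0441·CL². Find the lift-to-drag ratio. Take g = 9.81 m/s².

Weight W = mg = 23700 × 9.81 = 2.325×10^5 N; in level flight L = W.
Dynamic pressure q = 0.5 × 0.737 × 121² = 5395 Pa.
CL = 2W/(ρv²S) = 2×2.325×10^5/(0.737×121²×43.6) = 0.9884.
CD = 0.0185 + 0.0441 × 0.9884² = 0.06158.
L/D = CL/CD = 0.9884 / 0.06158 = 16.1

L/D = 16.1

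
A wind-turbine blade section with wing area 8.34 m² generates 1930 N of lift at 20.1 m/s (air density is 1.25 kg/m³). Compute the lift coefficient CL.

From L = ½ρv²S·CL, rearranging gives CL = 2L/(ρv²S).
CL = 2 × 1930 / (1.25 × 20.1² × 8.34) = 0.916

CL = 0.916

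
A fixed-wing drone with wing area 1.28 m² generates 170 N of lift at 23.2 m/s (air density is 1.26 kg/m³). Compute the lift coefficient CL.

CL = 0.392

From L = ½ρv²S·CL, rearranging gives CL = 2L/(ρv²S).
CL = 2 × 170 / (1.26 × 23.2² × 1.28) = 0.392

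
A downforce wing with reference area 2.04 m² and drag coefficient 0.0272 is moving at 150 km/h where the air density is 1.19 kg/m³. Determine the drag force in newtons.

Convert speed: v = 150 km/h ÷ 3.6 = 41.67 m/s.
D = ½ρv²S·CD = ½ × 1.19 × 41.67² × 2.04 × 0.0272 = 57.3 N

D = 57.3 N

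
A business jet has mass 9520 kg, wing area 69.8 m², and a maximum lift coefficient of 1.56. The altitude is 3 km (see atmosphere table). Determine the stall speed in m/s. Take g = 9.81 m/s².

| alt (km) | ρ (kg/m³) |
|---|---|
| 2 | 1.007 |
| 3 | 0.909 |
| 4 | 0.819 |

At 3 km, from the table: ρ = 0.909 kg/m³.
At stall, lift equals weight: L = W = m·g = 9520 × 9.81 = 93390 N.
V_stall = √(2W/(ρ·S·CL,max)) = √(2 × 93390 / (0.909 × 69.8 × 1.56))
V_stall = √1887 = 43.4 m/s

V_stall = 43.4 m/s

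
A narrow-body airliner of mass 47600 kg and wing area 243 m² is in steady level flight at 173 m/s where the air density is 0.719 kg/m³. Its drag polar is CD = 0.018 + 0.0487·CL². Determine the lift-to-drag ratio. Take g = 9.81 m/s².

L/D = 9.13

Weight W = mg = 47600 × 9.81 = 4.6696×10^5 N; in level flight L = W.
q = ½ρv² = ½ × 0.719 × 173² = 10760 Pa.
Required CL = L/(qS) = 4.6696×10^5/(10760·243) = 0.1786.
CD = 0.018 + 0.0487 × 0.1786² = 0.01955.
L/D = CL/CD = 0.1786 / 0.01955 = 9.13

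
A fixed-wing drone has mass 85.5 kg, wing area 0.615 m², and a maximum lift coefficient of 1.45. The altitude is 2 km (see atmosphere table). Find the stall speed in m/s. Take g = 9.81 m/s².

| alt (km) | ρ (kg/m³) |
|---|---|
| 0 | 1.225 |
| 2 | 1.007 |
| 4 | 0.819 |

At 2 km, from the table: ρ = 1.007 kg/m³.
At stall, lift equals weight: L = W = m·g = 85.5 × 9.81 = 838.8 N.
From L = ½ρV²S·CL,max = W: V_stall = √(2W/(ρSCL,max)) = √(2·838.8/(1.007·0.615·1.45))
V_stall = √1868 = 43.2 m/s

V_stall = 43.2 m/s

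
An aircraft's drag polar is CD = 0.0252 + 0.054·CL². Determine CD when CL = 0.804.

CD = 0.0601

CD = 0.0252 + 0.054 × 0.804² = 0.0252 + 0.03491 = 0.0601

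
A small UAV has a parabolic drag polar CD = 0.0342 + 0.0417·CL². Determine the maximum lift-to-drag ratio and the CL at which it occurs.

For CD = CD0 + K·CL², (L/D)max occurs at CL* = √(CD0/K) and equals 1/(2√(K·CD0)).
(L/D)max = 1/(2√(0.0417 × 0.0342)) = 1/(2 × 0.03776) = 13.2
CL* = √(0.0342/0.0417) = 0.906

(L/D)max = 13.2, at CL = 0.906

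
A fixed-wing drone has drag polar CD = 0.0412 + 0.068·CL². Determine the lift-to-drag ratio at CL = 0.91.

L/D = 9.33

CD = 0.0412 + 0.068 × 0.91² = 0.09751
L/D = CL/CD = 0.91 / 0.09751 = 9.33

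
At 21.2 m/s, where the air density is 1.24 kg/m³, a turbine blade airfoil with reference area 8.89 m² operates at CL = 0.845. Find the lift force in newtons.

Dynamic pressure q = ½ρv² = ½ × 1.24 × 21.2² = 278.7 Pa.
L = q·S·CL = 278.7 × 8.89 × 0.845 = 2090 N

L = 2090 N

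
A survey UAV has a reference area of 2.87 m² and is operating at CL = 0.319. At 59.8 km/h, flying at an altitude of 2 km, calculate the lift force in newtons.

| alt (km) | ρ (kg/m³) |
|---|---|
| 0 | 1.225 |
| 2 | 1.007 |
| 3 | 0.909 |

At 2 km, from the table: ρ = 1.007 kg/m³.
Convert speed: v = 59.8 km/h ÷ 3.6 = 16.61 m/s.
Dynamic pressure q = ½ρv² = ½ × 1.007 × 16.61² = 138.9 Pa.
L = q·S·CL = 138.9 × 2.87 × 0.319 = 127 N

L = 127 N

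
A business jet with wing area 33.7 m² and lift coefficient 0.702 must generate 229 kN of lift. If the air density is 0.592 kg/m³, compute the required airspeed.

v = 181 m/s

L = ½ρv²S·CL ⇒ v = √(2L/(ρ·S·CL))
v = √(2 × 2.29×10^5 / (0.592 × 33.7 × 0.702)) = √32700 = 181 m/s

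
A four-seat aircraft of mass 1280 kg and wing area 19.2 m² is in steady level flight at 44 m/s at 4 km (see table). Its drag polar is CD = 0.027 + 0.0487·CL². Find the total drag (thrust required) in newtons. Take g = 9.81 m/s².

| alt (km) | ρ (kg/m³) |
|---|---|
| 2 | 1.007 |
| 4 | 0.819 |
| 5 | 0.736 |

D = 915 N

At 4 km, from the table: ρ = 0.819 kg/m³.
In steady level flight, lift balances weight: W = mg = 1280 × 9.81 = 12557 N.
Dynamic pressure q = 0.5 × 0.819 × 44² = 792.8 Pa.
CL = 2W/(ρv²S) = 2×12557/(0.819×44²×19.2) = 0.8249.
CD = 0.027 + 0.0487 × 0.8249² = 0.06014.
D = q·S·CD = 792.8 × 19.2 × 0.06014 = 915.4 N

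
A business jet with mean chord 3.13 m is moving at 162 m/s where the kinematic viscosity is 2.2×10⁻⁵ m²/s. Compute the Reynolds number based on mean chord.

Re = 2.3×10^7

Re = v·c/ν = 162 × 3.13 / (2.2×10⁻⁵) = 2.3×10^7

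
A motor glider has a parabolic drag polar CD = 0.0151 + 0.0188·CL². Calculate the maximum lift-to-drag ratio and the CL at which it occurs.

For CD = CD0 + K·CL², (L/D)max occurs at CL* = √(CD0/K) and equals 1/(2√(K·CD0)).
(L/D)max = 1/(2√(0.0188 × 0.0151)) = 1/(2 × 0.01685) = 29.7
CL* = √(0.0151/0.0188) = 0.896

(L/D)max = 29.7, at CL = 0.896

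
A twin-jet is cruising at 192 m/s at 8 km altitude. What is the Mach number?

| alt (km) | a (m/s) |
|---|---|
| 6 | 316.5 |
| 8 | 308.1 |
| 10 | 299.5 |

M = 0.623

At 8 km, from the table: a = 308.1 m/s.
M = v/a = 192 / 308.1 = 0.623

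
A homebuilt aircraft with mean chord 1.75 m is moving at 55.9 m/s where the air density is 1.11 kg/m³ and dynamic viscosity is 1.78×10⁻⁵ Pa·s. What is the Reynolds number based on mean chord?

Re = ρ·v·c/μ = 1.11 × 55.9 × 1.75 / (1.78×10⁻⁵) = 6.1×10^6

Re = 6.1×10^6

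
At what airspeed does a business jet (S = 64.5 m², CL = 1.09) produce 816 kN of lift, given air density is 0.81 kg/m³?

v = 169 m/s

L = ½ρv²S·CL ⇒ v = √(2L/(ρ·S·CL))
v = √(2 × 8.16×10^5 / (0.81 × 64.5 × 1.09)) = √28660 = 169 m/s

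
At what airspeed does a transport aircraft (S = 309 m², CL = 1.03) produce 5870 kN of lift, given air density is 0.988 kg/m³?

L = ½ρv²S·CL ⇒ v = √(2L/(ρ·S·CL))
v = √(2 × 5.87×10^6 / (0.988 × 309 × 1.03)) = √37330 = 193 m/s

v = 193 m/s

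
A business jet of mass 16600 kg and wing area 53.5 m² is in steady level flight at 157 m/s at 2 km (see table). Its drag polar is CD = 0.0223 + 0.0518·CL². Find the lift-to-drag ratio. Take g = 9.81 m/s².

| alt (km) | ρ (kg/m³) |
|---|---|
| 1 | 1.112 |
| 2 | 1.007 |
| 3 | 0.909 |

At 2 km, from the table: ρ = 1.007 kg/m³.
Level flight ⇒ L = W = m·g = 16600 × 9.81 = 1.6285×10^5 N.
q = ½ρv² = ½ × 1.007 × 157² = 12410 Pa.
CL = W/(q·S) = 1.6285×10^5 / (12410 × 53.5) = 0.2453.
CD = 0.0223 + 0.0518 × 0.2453² = 0.02542.
L/D = CL/CD = 0.2453 / 0.02542 = 9.65

L/D = 9.65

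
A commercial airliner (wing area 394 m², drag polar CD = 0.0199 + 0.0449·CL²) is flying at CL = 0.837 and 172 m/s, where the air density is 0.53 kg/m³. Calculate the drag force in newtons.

CD = 0.0199 + 0.0449 × 0.837² = 0.05136
D = ½ρv²S·CD = ½ × 0.53 × 172² × 394 × 0.05136 = 1.59×10^5 N

D = 1.59×10^5 N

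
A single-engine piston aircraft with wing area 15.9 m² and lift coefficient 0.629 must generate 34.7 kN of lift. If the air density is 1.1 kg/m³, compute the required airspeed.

L = ½ρv²S·CL ⇒ v = √(2L/(ρ·S·CL))
v = √(2 × 34700 / (1.1 × 15.9 × 0.629)) = √6308 = 79.4 m/s

v = 79.4 m/s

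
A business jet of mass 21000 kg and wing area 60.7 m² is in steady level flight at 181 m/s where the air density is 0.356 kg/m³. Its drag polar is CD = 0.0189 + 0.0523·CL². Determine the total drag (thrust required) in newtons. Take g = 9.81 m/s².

Weight W = mg = 21000 × 9.81 = 2.0601×10^5 N; in level flight L = W.
q = ½ρv² = ½ × 0.356 × 181² = 5831 Pa.
Required CL = L/(qS) = 2.0601×10^5/(5831·60.7) = 0.582.
CD = 0.0189 + 0.0523 × 0.582² = 0.03662.
D = q·S·CD = 5831 × 60.7 × 0.03662 = 12960 N

D = 13000 N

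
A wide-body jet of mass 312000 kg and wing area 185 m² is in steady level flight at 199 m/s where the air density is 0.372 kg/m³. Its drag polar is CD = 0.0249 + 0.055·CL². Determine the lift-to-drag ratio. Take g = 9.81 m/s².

L/D = 7.43

In steady level flight, lift balances weight: W = mg = 312000 × 9.81 = 3.0607×10^6 N.
Dynamic pressure q = 0.5 × 0.372 × 199² = 7366 Pa.
CL = W/(q·S) = 3.0607×10^6 / (7366 × 185) = 2.246.
CD = 0.0249 + 0.055 × 2.246² = 0.3024.
L/D = CL/CD = 2.246 / 0.3024 = 7.43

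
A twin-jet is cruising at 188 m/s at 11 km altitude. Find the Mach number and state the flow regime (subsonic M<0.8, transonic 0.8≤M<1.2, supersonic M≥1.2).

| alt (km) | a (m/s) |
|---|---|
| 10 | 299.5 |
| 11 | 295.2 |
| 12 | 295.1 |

At 11 km, from the table: a = 295.2 m/s.
M = v/a = 188 / 295.2 = 0.637
M = 0.637 → subsonic.

M = 0.637 (subsonic)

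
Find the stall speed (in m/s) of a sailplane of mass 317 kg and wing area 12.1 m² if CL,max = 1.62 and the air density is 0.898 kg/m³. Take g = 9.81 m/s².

V_stall = 18.8 m/s

Stall occurs when L = W at CL,max. W = mg = 317 × 9.81 = 3110 N.
V_stall = √(2W/(ρ·S·CL,max)) = √(2 × 3110 / (0.898 × 12.1 × 1.62))
V_stall = √353.3 = 18.8 m/s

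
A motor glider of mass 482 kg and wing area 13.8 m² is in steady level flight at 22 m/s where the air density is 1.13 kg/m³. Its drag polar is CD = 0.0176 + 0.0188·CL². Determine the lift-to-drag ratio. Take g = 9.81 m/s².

In steady level flight, lift balances weight: W = mg = 482 × 9.81 = 4728.4 N.
q = ½ρv² = ½ × 1.13 × 22² = 273.5 Pa.
Required CL = L/(qS) = 4728.4/(273.5·13.8) = 1.253.
CD = 0.0176 + 0.0188 × 1.253² = 0.04712.
L/D = CL/CD = 1.253 / 0.04712 = 26.6

L/D = 26.6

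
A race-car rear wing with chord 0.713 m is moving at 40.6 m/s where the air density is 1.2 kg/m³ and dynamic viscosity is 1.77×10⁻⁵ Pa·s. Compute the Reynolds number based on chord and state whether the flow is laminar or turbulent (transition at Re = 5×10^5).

Re = ρ·v·c/μ = 1.2 × 40.6 × 0.713 / (1.77×10⁻⁵) = 1.96×10^6
Since 1.96×10^6 > 5×10^5, the flow is turbulent.

Re = 1.96×10^6 (turbulent)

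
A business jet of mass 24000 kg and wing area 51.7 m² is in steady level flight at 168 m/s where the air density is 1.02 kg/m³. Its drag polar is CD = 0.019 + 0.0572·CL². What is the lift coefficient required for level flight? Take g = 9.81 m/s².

CL = 0.316

Level flight ⇒ L = W = m·g = 24000 × 9.81 = 2.3544×10^5 N.
q = ½ρv² = ½ × 1.02 × 168² = 14390 Pa.
CL = W/(q·S) = 2.3544×10^5 / (14390 × 51.7) = 0.3164.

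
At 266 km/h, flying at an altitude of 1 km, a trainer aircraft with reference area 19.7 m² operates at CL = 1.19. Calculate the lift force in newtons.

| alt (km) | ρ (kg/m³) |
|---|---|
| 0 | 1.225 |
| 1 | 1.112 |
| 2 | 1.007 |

At 1 km, from the table: ρ = 1.112 kg/m³.
Convert speed: v = 266 km/h ÷ 3.6 = 73.89 m/s.
L = ½ρv²S·CL = ½ × 1.112 × 73.89² × 19.7 × 1.19 = 71200 N ≈ 71.2 kN

L = 71200 N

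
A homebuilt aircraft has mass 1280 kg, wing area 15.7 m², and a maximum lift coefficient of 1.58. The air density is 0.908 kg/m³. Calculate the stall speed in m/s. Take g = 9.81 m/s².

V_stall = 33.4 m/s

At stall, lift equals weight: L = W = m·g = 1280 × 9.81 = 12560 N.
From L = ½ρV²S·CL,max = W: V_stall = √(2W/(ρSCL,max)) = √(2·12560/(0.908·15.7·1.58))
V_stall = √1115 = 33.4 m/s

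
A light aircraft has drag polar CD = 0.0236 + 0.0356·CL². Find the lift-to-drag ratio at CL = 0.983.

CD = 0.0236 + 0.0356 × 0.983² = 0.058
L/D = CL/CD = 0.983 / 0.058 = 16.9

L/D = 16.9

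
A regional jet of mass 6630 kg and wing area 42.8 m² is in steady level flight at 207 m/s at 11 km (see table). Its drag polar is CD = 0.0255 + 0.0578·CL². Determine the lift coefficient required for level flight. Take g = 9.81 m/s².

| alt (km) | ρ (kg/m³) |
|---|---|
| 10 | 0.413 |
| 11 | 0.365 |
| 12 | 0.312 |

At 11 km, from the table: ρ = 0.365 kg/m³.
Level flight ⇒ L = W = m·g = 6630 × 9.81 = 65040 N.
Dynamic pressure q = 0.5 × 0.365 × 207² = 7820 Pa.
CL = 2W/(ρv²S) = 2×65040/(0.365×207²×42.8) = 0.1943.

CL = 0.194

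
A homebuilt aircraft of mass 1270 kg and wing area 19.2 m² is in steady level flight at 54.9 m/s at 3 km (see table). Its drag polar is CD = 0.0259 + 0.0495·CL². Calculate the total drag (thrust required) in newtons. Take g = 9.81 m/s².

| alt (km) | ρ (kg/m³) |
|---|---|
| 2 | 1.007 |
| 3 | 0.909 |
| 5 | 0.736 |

At 3 km, from the table: ρ = 0.909 kg/m³.
In steady level flight, lift balances weight: W = mg = 1270 × 9.81 = 12459 N.
Dynamic pressure q = 0.5 × 0.909 × 54.9² = 1370 Pa.
CL = 2W/(ρv²S) = 2×12459/(0.909×54.9²×19.2) = 0.4737.
CD = 0.0259 + 0.0495 × 0.4737² = 0.03701.
D = q·S·CD = 1370 × 19.2 × 0.03701 = 973.3 N

D = 973 N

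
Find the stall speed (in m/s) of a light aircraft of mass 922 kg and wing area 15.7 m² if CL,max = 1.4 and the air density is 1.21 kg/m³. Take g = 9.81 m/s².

V_stall = 26.1 m/s

Weight W = mg = 922 × 9.81 = 9045 N.
From L = ½ρV²S·CL,max = W: V_stall = √(2W/(ρSCL,max)) = √(2·9045/(1.21·15.7·1.4))
V_stall = √680.2 = 26.1 m/s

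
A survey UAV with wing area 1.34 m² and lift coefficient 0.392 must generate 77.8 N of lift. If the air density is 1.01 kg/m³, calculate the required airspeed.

v = 17.1 m/s

L = ½ρv²S·CL ⇒ v = √(2L/(ρ·S·CL))
v = √(2 × 77.8 / (1.01 × 1.34 × 0.392)) = √293.3 = 17.1 m/s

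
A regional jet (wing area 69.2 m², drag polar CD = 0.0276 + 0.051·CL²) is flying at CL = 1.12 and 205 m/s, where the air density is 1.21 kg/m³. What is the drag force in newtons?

CD = 0.0276 + 0.051 × 1.12² = 0.09157
D = ½ρv²S·CD = ½ × 1.21 × 205² × 69.2 × 0.09157 = 1.61×10^5 N

D = 1.61×10^5 N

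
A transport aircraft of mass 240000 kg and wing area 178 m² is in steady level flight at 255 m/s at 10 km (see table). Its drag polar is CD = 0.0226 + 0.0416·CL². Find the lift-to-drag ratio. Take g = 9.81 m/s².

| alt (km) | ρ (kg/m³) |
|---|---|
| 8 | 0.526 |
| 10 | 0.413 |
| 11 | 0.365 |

L/D = 15.6

At 10 km, from the table: ρ = 0.413 kg/m³.
Level flight ⇒ L = W = m·g = 240000 × 9.81 = 2.3544×10^6 N.
Dynamic pressure q = 0.5 × 0.413 × 255² = 13430 Pa.
CL = W/(q·S) = 2.3544×10^6 / (13430 × 178) = 0.9851.
CD = 0.0226 + 0.0416 × 0.9851² = 0.06297.
L/D = CL/CD = 0.9851 / 0.06297 = 15.6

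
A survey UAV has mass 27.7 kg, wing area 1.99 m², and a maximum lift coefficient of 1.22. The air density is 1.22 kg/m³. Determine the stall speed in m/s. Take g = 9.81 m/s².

At stall, lift equals weight: L = W = m·g = 27.7 × 9.81 = 271.7 N.
V_stall = √(2W/(ρ·S·CL,max)) = √(2 × 271.7 / (1.22 × 1.99 × 1.22))
V_stall = √183.5 = 13.5 m/s

V_stall = 13.5 m/s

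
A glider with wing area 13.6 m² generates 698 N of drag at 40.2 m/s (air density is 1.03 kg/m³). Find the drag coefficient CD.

From D = ½ρv²S·CD, rearranging gives CD = 2D/(ρv²S).
CD = 2 × 698 / (1.03 × 40.2² × 13.6) = 0.0617

CD = 0.0617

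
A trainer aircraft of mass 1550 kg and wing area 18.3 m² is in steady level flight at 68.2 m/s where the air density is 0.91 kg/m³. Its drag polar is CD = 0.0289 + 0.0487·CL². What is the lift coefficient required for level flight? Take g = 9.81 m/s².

CL = 0.393

Level flight ⇒ L = W = m·g = 1550 × 9.81 = 15206 N.
Dynamic pressure q = 0.5 × 0.91 × 68.2² = 2116 Pa.
CL = W/(q·S) = 15206 / (2116 × 18.3) = 0.3926.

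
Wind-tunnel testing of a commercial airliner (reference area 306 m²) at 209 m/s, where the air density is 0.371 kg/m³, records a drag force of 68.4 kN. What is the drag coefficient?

From D = ½ρv²S·CD, rearranging gives CD = 2D/(ρv²S).
CD = 2 × 68400 / (0.371 × 209² × 306) = 0.0276

CD = 0.0276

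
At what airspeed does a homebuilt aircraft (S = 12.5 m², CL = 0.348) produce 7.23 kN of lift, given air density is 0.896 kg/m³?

L = ½ρv²S·CL ⇒ v = √(2L/(ρ·S·CL))
v = √(2 × 7230 / (0.896 × 12.5 × 0.348)) = √3710 = 60.9 m/s

v = 60.9 m/s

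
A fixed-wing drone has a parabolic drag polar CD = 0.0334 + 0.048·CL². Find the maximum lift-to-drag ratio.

(L/D)max = 12.5

For CD = CD0 + K·CL², (L/D)max occurs at CL* = √(CD0/K) and equals 1/(2√(K·CD0)).
(L/D)max = 1/(2√(0.048 × 0.0334)) = 1/(2 × 0.04004) = 12.5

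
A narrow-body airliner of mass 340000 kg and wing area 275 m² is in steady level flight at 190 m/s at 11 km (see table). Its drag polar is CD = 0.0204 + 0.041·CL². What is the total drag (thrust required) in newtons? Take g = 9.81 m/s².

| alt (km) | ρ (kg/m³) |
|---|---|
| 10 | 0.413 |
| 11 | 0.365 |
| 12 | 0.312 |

D = 2.89×10^5 N

At 11 km, from the table: ρ = 0.365 kg/m³.
In steady level flight, lift balances weight: W = mg = 340000 × 9.81 = 3.3354×10^6 N.
Dynamic pressure q = 0.5 × 0.365 × 190² = 6588 Pa.
CL = 2W/(ρv²S) = 2×3.3354×10^6/(0.365×190²×275) = 1.841.
CD = 0.0204 + 0.041 × 1.841² = 0.1594.
D = q·S·CD = 6588 × 275 × 0.1594 = 2.887×10^5 N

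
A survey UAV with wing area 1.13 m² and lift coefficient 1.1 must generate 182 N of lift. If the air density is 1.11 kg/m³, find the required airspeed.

v = 16.2 m/s

L = ½ρv²S·CL ⇒ v = √(2L/(ρ·S·CL))
v = √(2 × 182 / (1.11 × 1.13 × 1.1)) = √263.8 = 16.2 m/s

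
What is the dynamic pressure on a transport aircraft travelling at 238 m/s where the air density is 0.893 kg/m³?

q = ½ρv² = ½ × 0.893 × 238² = 25300 Pa

q = 25300 Pa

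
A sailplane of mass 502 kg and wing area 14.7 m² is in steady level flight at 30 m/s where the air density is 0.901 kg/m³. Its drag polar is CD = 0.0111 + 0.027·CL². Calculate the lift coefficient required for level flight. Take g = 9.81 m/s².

Level flight ⇒ L = W = m·g = 502 × 9.81 = 4924.6 N.
Dynamic pressure q = 0.5 × 0.901 × 30² = 405.5 Pa.
CL = 2W/(ρv²S) = 2×4924.6/(0.901×30²×14.7) = 0.8263.

CL = 0.826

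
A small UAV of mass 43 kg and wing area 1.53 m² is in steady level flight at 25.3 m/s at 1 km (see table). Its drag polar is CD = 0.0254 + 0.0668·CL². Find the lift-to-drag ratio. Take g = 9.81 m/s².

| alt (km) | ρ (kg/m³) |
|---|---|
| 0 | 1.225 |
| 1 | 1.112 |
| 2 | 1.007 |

At 1 km, from the table: ρ = 1.112 kg/m³.
In steady level flight, lift balances weight: W = mg = 43 × 9.81 = 421.83 N.
q = ½ρv² = ½ × 1.112 × 25.3² = 355.9 Pa.
CL = W/(q·S) = 421.83 / (355.9 × 1.53) = 0.7747.
CD = 0.0254 + 0.0668 × 0.7747² = 0.06549.
L/D = CL/CD = 0.7747 / 0.06549 = 11.8

L/D = 11.8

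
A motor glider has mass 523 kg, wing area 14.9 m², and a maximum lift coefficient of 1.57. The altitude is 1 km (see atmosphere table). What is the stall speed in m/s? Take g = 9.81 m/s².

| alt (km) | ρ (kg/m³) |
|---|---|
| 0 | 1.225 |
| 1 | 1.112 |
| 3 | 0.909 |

At 1 km, from the table: ρ = 1.112 kg/m³.
Stall occurs when L = W at CL,max. W = mg = 523 × 9.81 = 5131 N.
From L = ½ρV²S·CL,max = W: V_stall = √(2W/(ρSCL,max)) = √(2·5131/(1.112·14.9·1.57))
V_stall = √394.5 = 19.9 m/s

V_stall = 19.9 m/s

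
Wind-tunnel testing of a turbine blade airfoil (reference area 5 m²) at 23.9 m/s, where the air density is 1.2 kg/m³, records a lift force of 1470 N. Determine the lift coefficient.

From L = ½ρv²S·CL, rearranging gives CL = 2L/(ρv²S).
CL = 2 × 1470 / (1.2 × 23.9² × 5) = 0.858

CL = 0.858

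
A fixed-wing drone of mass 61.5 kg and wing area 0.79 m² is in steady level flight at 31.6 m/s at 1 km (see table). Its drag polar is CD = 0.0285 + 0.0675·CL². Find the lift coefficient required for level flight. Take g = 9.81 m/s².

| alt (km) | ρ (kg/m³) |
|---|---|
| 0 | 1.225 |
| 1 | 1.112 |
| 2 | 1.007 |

CL = 1.38

At 1 km, from the table: ρ = 1.112 kg/m³.
In steady level flight, lift balances weight: W = mg = 61.5 × 9.81 = 603.32 N.
q = ½ρv² = ½ × 1.112 × 31.6² = 555.2 Pa.
CL = W/(q·S) = 603.32 / (555.2 × 0.79) = 1.376.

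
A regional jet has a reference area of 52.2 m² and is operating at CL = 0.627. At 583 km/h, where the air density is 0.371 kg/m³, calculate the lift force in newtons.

L = 1.59×10^5 N

Convert speed: v = 583 km/h ÷ 3.6 = 161.9 m/s.
Dynamic pressure q = ½ρv² = ½ × 0.371 × 161.9² = 4865 Pa.
L = q·S·CL = 4865 × 52.2 × 0.627 = 1.59×10^5 N ≈ 159 kN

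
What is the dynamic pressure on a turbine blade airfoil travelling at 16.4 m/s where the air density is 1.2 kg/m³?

q = ½ρv² = ½ × 1.2 × 16.4² = 161 Pa

q = 161 Pa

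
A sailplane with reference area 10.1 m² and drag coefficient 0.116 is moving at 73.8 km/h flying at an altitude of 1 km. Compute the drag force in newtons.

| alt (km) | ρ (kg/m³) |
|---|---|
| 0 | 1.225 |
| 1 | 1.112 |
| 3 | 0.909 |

At 1 km, from the table: ρ = 1.112 kg/m³.
Convert speed: v = 73.8 km/h ÷ 3.6 = 20.5 m/s.
D = ½ρv²S·CD = ½ × 1.112 × 20.5² × 10.1 × 0.116 = 274 N

D = 274 N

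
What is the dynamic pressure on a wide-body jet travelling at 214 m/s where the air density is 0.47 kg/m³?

q = ½ρv² = ½ × 0.47 × 214² = 10800 Pa

q = 10800 Pa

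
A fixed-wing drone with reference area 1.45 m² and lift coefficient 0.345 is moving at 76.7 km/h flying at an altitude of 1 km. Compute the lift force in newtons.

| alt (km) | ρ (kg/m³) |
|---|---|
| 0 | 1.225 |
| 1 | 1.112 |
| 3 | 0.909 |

At 1 km, from the table: ρ = 1.112 kg/m³.
Convert speed: v = 76.7 km/h ÷ 3.6 = 21.31 m/s.
Dynamic pressure q = ½ρv² = ½ × 1.112 × 21.31² = 252.4 Pa.
L = q·S·CL = 252.4 × 1.45 × 0.345 = 126 N

L = 126 N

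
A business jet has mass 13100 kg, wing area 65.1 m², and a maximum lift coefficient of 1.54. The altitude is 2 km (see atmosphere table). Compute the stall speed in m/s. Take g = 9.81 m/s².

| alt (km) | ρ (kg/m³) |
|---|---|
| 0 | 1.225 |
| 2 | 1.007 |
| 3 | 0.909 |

V_stall = 50.5 m/s

At 2 km, from the table: ρ = 1.007 kg/m³.
At stall, lift equals weight: L = W = m·g = 13100 × 9.81 = 1.285×10^5 N.
V_stall = √(2W/(ρ·S·CL,max)) = √(2 × 1.285×10^5 / (1.007 × 65.1 × 1.54))
V_stall = √2546 = 50.5 m/s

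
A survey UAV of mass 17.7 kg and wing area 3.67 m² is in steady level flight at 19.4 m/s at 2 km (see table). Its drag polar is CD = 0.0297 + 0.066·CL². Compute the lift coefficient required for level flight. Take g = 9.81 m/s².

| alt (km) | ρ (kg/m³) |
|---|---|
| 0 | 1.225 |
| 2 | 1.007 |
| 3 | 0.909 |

At 2 km, from the table: ρ = 1.007 kg/m³.
Level flight ⇒ L = W = m·g = 17.7 × 9.81 = 173.64 N.
Dynamic pressure q = 0.5 × 1.007 × 19.4² = 189.5 Pa.
CL = 2W/(ρv²S) = 2×173.64/(1.007×19.4²×3.67) = 0.2497.

CL = 0.25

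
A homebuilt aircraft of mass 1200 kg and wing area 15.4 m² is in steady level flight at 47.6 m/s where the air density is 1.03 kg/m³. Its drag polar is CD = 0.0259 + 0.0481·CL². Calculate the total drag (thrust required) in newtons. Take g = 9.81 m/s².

Weight W = mg = 1200 × 9.81 = 11772 N; in level flight L = W.
q = ½ρv² = ½ × 1.03 × 47.6² = 1167 Pa.
CL = 2W/(ρv²S) = 2×11772/(1.03×47.6²×15.4) = 0.6551.
CD = 0.0259 + 0.0481 × 0.6551² = 0.04654.
D = q·S·CD = 1167 × 15.4 × 0.04654 = 836.4 N

D = 836 N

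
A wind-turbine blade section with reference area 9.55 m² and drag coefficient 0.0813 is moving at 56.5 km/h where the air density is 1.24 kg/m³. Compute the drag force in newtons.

Convert speed: v = 56.5 km/h ÷ 3.6 = 15.69 m/s.
Dynamic pressure q = ½ρv² = ½ × 1.24 × 15.69² = 152.7 Pa.
D = q·S·CD = 152.7 × 9.55 × 0.0813 = 119 N

D = 119 N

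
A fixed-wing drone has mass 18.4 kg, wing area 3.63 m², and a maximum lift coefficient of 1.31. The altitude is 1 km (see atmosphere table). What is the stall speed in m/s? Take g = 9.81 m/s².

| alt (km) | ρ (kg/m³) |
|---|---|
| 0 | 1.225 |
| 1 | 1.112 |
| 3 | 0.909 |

At 1 km, from the table: ρ = 1.112 kg/m³.
Stall occurs when L = W at CL,max. W = mg = 18.4 × 9.81 = 180.5 N.
V_stall = √(2W/(ρ·S·CL,max)) = √(2 × 180.5 / (1.112 × 3.63 × 1.31))
V_stall = √68.27 = 8.26 m/s

V_stall = 8.26 m/s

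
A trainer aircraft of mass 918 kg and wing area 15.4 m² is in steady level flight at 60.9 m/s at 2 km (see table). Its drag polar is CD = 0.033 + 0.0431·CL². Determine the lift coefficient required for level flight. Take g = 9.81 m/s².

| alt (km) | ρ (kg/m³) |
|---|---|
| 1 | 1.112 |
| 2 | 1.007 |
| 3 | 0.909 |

At 2 km, from the table: ρ = 1.007 kg/m³.
Weight W = mg = 918 × 9.81 = 9005.6 N; in level flight L = W.
Dynamic pressure q = 0.5 × 1.007 × 60.9² = 1867 Pa.
CL = W/(q·S) = 9005.6 / (1867 × 15.4) = 0.3132.

CL = 0.313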